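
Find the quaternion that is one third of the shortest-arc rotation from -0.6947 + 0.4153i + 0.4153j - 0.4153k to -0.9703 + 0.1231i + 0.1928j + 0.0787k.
-0.8317 + 0.3336i + 0.3586j - 0.2614k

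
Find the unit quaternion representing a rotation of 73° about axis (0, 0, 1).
0.8039 + 0.5948k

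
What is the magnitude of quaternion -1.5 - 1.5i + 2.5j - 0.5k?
√11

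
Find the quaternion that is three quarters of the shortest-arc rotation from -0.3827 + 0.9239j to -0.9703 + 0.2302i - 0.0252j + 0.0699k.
-0.9402 + 0.1941i + 0.2736j + 0.0589k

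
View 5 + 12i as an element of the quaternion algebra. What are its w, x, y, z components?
5 + 12i + 0j + 0k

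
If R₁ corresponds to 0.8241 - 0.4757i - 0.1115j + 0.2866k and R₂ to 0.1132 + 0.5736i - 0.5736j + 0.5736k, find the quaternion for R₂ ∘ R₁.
0.1378 + 0.3184i - 0.9226j + 0.1683k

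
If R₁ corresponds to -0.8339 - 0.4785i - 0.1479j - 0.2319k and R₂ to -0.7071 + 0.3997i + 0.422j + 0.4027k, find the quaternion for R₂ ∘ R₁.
0.9367 - 0.0333i - 0.3473j - 0.029k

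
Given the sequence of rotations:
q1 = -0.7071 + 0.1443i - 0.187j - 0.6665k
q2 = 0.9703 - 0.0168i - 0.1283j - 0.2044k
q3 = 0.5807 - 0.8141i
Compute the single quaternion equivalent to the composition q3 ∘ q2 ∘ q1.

q2 · q1 = -0.8439 + 0.1992i - 0.1314j - 0.4805k
q3 · q2 · q1 = -0.3279 + 0.8027i - 0.4675j - 0.1721k
-0.3279 + 0.8027i - 0.4675j - 0.1721k


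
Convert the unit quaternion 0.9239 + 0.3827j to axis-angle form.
axis = (0, 1, 0), θ = π/4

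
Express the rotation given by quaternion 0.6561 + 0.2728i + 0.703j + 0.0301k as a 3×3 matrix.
[[0.0098, 0.3441, 0.9389], [0.4231, 0.8493, -0.3156], [-0.9061, 0.4003, -0.1373]]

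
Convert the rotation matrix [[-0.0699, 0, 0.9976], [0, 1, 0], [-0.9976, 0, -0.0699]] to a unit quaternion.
0.6819 + 0.7314j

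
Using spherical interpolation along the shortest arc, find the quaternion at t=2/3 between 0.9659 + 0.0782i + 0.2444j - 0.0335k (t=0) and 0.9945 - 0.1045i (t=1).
0.9955 - 0.0439i + 0.0826j - 0.0113k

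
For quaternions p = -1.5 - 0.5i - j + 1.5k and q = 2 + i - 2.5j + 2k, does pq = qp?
No: pq = -8 - 0.75i + 4.25j + 2.25k ≠ -8 - 4.25i - 0.75j - 2.25k = qp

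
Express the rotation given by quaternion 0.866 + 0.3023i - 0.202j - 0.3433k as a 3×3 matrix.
[[0.6827, 0.4725, -0.5574], [-0.7167, 0.5815, -0.3849], [0.1423, 0.6623, 0.7356]]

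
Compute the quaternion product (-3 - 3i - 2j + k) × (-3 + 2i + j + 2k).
15 - 2i + 11j - 8k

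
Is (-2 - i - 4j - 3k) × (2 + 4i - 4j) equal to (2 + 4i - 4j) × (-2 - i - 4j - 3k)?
No: pq = -16 - 22i - 12j + 14k ≠ -16 + 2i + 12j - 26k = qp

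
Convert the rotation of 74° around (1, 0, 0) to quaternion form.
0.7986 + 0.6018i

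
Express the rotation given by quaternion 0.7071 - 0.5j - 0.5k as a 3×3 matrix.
[[0, 0.7071, -0.7071], [-0.7071, 0.5, 0.5], [0.7071, 0.5, 0.5]]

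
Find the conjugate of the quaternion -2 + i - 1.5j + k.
-2 - i + 1.5j - k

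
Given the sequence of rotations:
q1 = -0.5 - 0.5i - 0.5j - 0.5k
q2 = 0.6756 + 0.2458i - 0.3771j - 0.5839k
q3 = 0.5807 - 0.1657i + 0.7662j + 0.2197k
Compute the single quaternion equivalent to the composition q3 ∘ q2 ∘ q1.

q2 · q1 = -0.6954 - 0.5641i + 0.2656j - 0.3573k
q3 · q2 · q1 = -0.6223 - 0.5445i - 0.5617j + 0.0279k
-0.6223 - 0.5445i - 0.5617j + 0.0279k


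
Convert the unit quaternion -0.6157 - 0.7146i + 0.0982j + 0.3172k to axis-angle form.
axis = (-0.9069, 0.1246, 0.4025), θ = 256°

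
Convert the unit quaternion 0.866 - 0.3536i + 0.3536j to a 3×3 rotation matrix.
[[0.7499, -0.2501, 0.6124], [-0.2501, 0.7499, 0.6124], [-0.6124, -0.6124, 0.4999]]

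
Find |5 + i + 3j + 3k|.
√44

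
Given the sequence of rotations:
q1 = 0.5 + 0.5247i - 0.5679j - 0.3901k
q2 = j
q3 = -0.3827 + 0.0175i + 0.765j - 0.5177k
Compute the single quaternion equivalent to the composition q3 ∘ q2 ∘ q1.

q2 · q1 = 0.5679 - 0.3901i + 0.5j - 0.5247k
q3 · q2 · q1 = -0.8646 + 0.0167i + 0.4542j + 0.214k
-0.8646 + 0.0167i + 0.4542j + 0.214k


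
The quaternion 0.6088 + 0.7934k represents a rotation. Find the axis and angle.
axis = (0, 0, 1), θ = 105°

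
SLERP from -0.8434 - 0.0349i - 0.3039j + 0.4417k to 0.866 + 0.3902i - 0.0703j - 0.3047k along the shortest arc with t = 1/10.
-0.8572 - 0.0727i - 0.2687j + 0.4333k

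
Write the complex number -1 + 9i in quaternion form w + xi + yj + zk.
-1 + 9i + 0j + 0k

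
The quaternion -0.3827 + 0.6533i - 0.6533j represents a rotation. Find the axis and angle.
axis = (√2/2, -√2/2, 0), θ = 5π/4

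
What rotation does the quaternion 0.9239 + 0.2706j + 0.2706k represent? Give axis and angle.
axis = (0, √2/2, √2/2), θ = π/4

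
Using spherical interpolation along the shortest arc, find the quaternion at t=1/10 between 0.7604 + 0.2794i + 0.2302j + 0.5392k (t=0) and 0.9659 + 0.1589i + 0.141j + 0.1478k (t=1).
0.7895 + 0.2697i + 0.2233j + 0.5041k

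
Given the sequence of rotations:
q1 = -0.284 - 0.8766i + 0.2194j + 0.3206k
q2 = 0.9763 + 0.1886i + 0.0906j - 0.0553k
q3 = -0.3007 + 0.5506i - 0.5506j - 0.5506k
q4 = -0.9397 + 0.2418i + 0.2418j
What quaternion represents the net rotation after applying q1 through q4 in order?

q2 · q1 = -0.1141 - 0.8682i + 0.1765j + 0.4495k
q3 · q2 · q1 = 0.857 + 0.0479i + 0.2403j - 0.4532k
q4 · q3 · q2 · q1 = -0.875 + 0.0526i + 0.091j + 0.4724k
-0.875 + 0.0526i + 0.091j + 0.4724k


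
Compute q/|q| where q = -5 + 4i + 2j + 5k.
-0.5976 + 0.4781i + 0.239j + 0.5976k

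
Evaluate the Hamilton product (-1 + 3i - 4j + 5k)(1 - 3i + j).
12 + i - 20j - 4k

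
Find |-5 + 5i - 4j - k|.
√67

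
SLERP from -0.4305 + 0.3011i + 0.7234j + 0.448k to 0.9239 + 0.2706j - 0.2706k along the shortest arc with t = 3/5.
-0.8787 + 0.1516i + 0.1704j + 0.4194k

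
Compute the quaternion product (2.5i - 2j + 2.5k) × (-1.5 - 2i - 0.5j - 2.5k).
10.25 + 2.5i + 4.25j - 9k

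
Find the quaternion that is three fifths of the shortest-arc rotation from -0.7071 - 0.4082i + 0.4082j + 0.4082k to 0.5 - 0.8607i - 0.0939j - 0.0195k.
-0.8012 + 0.4483i + 0.3082j + 0.2492k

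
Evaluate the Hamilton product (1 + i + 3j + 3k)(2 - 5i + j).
4 - 6i - 8j + 22k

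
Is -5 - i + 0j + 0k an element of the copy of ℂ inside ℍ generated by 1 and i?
Yes. The quaternion -5 - i has j- and k-coefficients y = z = 0, so it lies in the complex subalgebra spanned by 1 and i.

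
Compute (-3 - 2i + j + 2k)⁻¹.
-0.1667 + 0.1111i - 0.0556j - 0.1111k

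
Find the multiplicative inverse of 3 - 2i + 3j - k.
0.1304 + 0.087i - 0.1304j + 0.0435k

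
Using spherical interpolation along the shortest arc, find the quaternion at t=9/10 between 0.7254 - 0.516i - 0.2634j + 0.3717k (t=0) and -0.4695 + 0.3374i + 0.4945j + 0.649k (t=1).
0.5339 - 0.383i - 0.4992j - 0.5648k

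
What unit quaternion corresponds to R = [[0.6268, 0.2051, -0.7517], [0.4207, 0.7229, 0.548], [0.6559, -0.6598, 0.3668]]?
0.8241 - 0.3664i - 0.427j + 0.0654k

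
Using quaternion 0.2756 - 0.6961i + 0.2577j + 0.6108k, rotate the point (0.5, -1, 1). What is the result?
(0.048, 1.403, -0.529)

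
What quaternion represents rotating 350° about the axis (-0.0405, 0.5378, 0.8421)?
-0.9962 - 0.0035i + 0.0469j + 0.0734k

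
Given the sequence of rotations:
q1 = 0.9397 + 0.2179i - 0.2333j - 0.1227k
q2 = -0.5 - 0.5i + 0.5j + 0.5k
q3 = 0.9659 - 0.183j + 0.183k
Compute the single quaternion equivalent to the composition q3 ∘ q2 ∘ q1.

q2 · q1 = -0.1829 - 0.5235i + 0.6341j + 0.5389k
q3 · q2 · q1 = -0.1592 - 0.7203i + 0.5501j + 0.3913k
-0.1592 - 0.7203i + 0.5501j + 0.3913k


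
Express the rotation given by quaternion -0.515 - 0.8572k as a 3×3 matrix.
[[-0.4696, -0.8829, 0], [0.8829, -0.4696, 0], [0, 0, 1]]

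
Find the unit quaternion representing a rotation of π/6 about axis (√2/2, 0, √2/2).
0.9659 + 0.183i + 0.183k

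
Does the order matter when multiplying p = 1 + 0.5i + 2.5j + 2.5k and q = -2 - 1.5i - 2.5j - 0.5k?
Yes: pq = 6.25 + 2.5i - 11j - 3k ≠ 6.25 - 7.5i - 4j - 8k = qp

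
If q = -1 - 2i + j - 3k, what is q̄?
-1 + 2i - j + 3k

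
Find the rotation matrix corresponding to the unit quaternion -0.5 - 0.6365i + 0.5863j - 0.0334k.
[[0.3103, -0.7798, -0.5438], [-0.713, 0.1875, -0.6757], [0.6288, 0.5973, -0.4978]]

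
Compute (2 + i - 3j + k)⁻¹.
0.1333 - 0.0667i + 0.2j - 0.0667k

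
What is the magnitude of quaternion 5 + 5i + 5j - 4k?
√91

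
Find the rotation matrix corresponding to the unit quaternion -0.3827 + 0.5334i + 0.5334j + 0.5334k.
[[-0.1381, 0.9773, 0.1608], [0.1608, -0.1381, 0.9773], [0.9773, 0.1608, -0.1381]]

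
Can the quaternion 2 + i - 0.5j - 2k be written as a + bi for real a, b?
No. The quaternion 2 + i - 0.5j - 2k has j-coefficient y = -0.5 and k-coefficient z = -2, not both zero, so it does not lie in the complex subalgebra spanned by 1 and i.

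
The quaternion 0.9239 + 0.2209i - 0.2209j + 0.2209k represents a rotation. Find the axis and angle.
axis = (√3/3, -√3/3, √3/3), θ = π/4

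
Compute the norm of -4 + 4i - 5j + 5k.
√82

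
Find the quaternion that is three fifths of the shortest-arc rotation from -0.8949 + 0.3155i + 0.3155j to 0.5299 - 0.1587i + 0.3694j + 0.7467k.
-0.805 + 0.2642i - 0.1042j - 0.5208k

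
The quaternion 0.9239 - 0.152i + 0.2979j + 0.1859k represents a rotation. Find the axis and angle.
axis = (-0.3972, 0.7786, 0.4858), θ = π/4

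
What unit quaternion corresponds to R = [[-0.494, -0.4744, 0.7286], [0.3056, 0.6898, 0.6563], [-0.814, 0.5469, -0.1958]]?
0.5 - 0.0547i + 0.7713j + 0.39k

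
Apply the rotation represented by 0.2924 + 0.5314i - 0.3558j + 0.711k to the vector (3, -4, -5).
(-0.355, 6.5, 2.762)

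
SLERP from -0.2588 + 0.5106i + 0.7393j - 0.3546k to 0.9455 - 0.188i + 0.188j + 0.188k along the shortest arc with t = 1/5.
-0.4837 + 0.5071i + 0.6114j - 0.3675k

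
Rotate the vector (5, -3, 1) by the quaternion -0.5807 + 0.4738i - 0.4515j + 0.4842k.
(1.197, -5.084, 2.778)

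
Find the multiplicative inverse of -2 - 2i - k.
-0.2222 + 0.2222i + 0.1111k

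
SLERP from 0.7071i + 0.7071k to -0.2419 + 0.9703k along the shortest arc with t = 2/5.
-0.1064 + 0.4564i + 0.8834k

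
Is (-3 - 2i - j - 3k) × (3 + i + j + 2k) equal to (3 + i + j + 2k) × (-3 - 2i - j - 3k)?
No: pq = -8i - 5j - 16k ≠ -10i - 7j - 14k = qp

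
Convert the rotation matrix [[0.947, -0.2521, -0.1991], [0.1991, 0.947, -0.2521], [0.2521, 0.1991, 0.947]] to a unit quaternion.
0.9799 + 0.1151i - 0.1151j + 0.1151k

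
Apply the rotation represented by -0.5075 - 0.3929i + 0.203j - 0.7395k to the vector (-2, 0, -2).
(-0.398, 0.216, -2.792)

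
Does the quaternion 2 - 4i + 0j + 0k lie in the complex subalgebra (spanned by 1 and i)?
Yes. The quaternion 2 - 4i has j- and k-coefficients y = z = 0, so it lies in the complex subalgebra spanned by 1 and i.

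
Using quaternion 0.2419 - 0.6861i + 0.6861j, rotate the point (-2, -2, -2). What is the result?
(1.102, 1.102, 3.094)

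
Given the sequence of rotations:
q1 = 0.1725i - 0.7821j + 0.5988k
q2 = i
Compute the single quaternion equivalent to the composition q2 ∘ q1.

q2 · q1 = -0.1725 - 0.5988j - 0.7821k
-0.1725 - 0.5988j - 0.7821k


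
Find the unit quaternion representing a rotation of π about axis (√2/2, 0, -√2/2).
0.7071i - 0.7071k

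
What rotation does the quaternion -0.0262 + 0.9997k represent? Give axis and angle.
axis = (0, 0, 1), θ = 183°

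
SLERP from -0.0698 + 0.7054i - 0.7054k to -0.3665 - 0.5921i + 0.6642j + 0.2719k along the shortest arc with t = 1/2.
0.1667 + 0.729i - 0.3732j - 0.5491k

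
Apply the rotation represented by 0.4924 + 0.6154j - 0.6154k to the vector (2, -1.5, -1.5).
(-2.848, -0.44, -0.44)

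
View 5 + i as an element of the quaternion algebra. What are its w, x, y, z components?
5 + i + 0j + 0k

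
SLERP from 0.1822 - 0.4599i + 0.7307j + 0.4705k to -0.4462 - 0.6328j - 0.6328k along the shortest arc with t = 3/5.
0.3537 - 0.1927i + 0.6994j + 0.5904k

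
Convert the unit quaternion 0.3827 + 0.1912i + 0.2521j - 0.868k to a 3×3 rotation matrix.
[[-0.634, 0.7608, -0.139], [-0.568, -0.58, -0.584], [-0.5249, -0.2913, 0.7998]]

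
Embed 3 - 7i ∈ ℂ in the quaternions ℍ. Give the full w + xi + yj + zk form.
3 - 7i + 0j + 0k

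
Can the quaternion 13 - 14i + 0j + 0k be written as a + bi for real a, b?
Yes. The quaternion 13 - 14i has j- and k-coefficients y = z = 0, so it lies in the complex subalgebra spanned by 1 and i.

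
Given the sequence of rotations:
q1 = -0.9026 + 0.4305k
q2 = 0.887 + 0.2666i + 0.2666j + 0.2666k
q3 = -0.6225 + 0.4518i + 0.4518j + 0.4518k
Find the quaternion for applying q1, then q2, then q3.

q2 · q1 = -0.9154 - 0.1259i - 0.3554j + 0.1412k
q3 · q2 · q1 = 0.7235 - 0.1108i - 0.313j - 0.6052k
0.7235 - 0.1108i - 0.313j - 0.6052k


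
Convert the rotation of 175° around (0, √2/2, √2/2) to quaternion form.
0.0436 + 0.7064j + 0.7064k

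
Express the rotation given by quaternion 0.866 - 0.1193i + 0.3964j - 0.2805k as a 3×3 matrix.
[[0.5284, 0.3912, 0.7535], [-0.5804, 0.8142, -0.0158], [-0.6196, -0.429, 0.6573]]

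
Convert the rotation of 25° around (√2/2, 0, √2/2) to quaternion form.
0.9763 + 0.153i + 0.153k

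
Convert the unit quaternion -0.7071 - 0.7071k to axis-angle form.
axis = (0, 0, -1), θ = 3π/2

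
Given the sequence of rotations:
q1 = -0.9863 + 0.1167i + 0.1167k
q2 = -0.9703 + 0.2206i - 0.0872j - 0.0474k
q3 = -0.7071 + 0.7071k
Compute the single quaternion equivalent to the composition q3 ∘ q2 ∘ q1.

q2 · q1 = 0.9368 - 0.341i + 0.0547j - 0.0563k
q3 · q2 · q1 = -0.6226 + 0.2024i - 0.2798j + 0.7022k
-0.6226 + 0.2024i - 0.2798j + 0.7022k


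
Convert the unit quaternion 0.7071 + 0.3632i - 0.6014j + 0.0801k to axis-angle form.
axis = (0.5136, -0.8505, 0.1133), θ = π/2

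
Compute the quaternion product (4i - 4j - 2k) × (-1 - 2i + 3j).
20 + 2i + 8j + 6k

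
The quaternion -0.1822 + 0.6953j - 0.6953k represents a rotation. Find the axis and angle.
axis = (0, √2/2, -√2/2), θ = 201°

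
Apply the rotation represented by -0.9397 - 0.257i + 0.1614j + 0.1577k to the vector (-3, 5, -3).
(-0.474, 6.525, -0.445)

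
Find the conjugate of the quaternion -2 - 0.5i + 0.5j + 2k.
-2 + 0.5i - 0.5j - 2k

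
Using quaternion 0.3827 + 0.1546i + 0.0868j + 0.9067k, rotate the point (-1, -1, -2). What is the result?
(0.633, -0.107, -2.364)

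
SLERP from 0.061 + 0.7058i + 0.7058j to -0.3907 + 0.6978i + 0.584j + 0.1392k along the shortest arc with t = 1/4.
-0.0549 + 0.7202i + 0.6906j + 0.0362k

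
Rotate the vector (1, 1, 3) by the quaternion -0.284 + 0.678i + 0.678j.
(-0.155, 2.155, -2.516)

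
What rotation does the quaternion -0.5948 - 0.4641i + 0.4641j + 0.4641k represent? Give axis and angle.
axis = (-√3/3, √3/3, √3/3), θ = 253°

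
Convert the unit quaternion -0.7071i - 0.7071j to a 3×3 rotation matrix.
[[0, 1, 0], [1, 0, 0], [0, 0, -1]]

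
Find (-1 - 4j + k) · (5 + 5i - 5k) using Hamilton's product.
15i - 15j + 30k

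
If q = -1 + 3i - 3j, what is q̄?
-1 - 3i + 3j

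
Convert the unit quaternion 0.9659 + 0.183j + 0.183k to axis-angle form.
axis = (0, √2/2, √2/2), θ = π/6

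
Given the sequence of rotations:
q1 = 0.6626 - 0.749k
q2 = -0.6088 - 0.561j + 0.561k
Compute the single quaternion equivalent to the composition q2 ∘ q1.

q2 · q1 = 0.0168 + 0.4202i - 0.3717j + 0.8277k
0.0168 + 0.4202i - 0.3717j + 0.8277k


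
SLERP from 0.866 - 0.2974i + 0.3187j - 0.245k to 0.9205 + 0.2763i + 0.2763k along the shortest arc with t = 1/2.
0.9842 - 0.0116i + 0.1756j + 0.0172k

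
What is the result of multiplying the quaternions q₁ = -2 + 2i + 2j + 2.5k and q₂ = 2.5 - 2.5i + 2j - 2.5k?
2.25 - 0.25j + 20.25k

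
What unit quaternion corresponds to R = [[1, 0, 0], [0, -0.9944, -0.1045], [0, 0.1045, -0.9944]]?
0.0523 + 0.9986i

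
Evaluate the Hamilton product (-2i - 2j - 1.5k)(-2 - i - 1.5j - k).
-6.5 + 3.75i + 3.5j + 4k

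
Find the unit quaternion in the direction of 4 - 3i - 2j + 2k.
0.6963 - 0.5222i - 0.3482j + 0.3482k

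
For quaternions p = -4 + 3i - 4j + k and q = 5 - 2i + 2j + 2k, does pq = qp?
No: pq = -8 + 13i - 36j - 5k ≠ -8 + 33i - 20j - k = qp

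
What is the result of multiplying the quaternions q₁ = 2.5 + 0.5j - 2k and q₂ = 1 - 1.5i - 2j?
3.5 - 7.75i - 1.5j - 1.25k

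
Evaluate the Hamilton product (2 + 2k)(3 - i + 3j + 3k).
-8i + 4j + 12k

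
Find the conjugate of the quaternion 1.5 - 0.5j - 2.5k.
1.5 + 0.5j + 2.5k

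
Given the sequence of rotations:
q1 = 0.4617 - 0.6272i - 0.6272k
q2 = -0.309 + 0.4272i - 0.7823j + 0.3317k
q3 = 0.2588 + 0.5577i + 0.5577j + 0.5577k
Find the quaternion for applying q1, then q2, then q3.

q2 · q1 = 0.3333 + 0.8817i - 0.3013j - 0.1437k
q3 · q2 · q1 = -0.1573 + 0.502i + 0.6798j - 0.5111k
-0.1573 + 0.502i + 0.6798j - 0.5111k


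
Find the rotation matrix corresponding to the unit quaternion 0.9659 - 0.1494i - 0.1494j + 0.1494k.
[[0.9107, -0.244, -0.3333], [0.3333, 0.9107, 0.244], [0.244, -0.3333, 0.9107]]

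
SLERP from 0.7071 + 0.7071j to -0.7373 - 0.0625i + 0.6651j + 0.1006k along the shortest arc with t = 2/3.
0.9699 + 0.0531i - 0.2216j - 0.0855k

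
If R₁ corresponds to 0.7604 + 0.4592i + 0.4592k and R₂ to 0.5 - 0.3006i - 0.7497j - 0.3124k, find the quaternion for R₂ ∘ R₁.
0.6617 - 0.3432i - 0.5755j + 0.3363k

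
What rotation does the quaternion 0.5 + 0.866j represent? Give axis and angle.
axis = (0, 1, 0), θ = 2π/3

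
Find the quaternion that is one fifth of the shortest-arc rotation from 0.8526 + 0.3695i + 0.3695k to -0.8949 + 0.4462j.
0.8972 + 0.3047i - 0.0967j + 0.3047k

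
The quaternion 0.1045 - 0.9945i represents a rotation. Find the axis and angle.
axis = (-1, 0, 0), θ = 168°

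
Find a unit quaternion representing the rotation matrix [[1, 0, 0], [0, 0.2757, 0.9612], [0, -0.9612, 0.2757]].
0.7987 - 0.6018i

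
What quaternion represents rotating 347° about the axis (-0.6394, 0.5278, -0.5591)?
-0.9936 - 0.0724i + 0.0597j - 0.0633k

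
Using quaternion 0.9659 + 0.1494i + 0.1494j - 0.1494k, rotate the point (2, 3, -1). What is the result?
(2.577, 2.577, -0.845)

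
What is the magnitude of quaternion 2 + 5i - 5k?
√54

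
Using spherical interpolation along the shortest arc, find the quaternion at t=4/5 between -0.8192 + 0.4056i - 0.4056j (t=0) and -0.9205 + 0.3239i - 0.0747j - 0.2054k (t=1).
-0.9125 + 0.3452i - 0.1438j - 0.166k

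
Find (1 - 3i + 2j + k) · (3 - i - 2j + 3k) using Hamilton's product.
1 - 2i + 12j + 14k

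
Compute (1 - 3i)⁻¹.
0.1 + 0.3i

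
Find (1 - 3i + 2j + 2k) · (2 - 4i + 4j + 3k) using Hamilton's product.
-24 - 12i + 9j + 3k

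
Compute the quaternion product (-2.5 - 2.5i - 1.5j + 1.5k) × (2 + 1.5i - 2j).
-4.25 - 5.75i + 4.25j + 10.25k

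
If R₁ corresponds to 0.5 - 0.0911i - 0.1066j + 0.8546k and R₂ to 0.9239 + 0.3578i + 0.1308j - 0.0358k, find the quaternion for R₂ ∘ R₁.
0.5391 + 0.2027i - 0.3356j + 0.7454k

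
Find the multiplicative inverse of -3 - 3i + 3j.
-0.1111 + 0.1111i - 0.1111j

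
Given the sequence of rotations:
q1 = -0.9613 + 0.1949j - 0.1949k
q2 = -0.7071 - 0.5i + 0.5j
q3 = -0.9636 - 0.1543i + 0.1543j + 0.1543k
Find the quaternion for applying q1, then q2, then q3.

q2 · q1 = 0.5823 + 0.3832i - 0.7159j + 0.0404k
q3 · q2 · q1 = -0.3977 - 0.3424i + 0.8451j + 0.1023k
-0.3977 - 0.3424i + 0.8451j + 0.1023k


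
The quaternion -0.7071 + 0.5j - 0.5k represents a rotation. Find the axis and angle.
axis = (0, √2/2, -√2/2), θ = 3π/2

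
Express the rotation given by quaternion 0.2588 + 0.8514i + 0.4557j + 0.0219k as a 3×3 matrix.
[[0.5837, 0.7646, 0.2732], [0.7873, -0.4507, -0.4207], [-0.1986, 0.4606, -0.8651]]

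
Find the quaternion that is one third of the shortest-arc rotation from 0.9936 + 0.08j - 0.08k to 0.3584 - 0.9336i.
0.9162 - 0.3911i + 0.0617j - 0.0617k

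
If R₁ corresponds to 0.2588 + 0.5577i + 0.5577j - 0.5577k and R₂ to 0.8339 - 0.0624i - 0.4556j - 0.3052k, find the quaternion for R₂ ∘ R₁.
0.3345 + 0.8732i + 0.1421j - 0.3248k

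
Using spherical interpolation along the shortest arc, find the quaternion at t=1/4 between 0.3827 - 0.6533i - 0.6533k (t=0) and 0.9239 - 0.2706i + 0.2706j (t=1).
0.5833 - 0.6101i + 0.0799j - 0.5302k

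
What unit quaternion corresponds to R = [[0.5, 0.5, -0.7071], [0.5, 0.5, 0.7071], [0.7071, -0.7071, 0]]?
0.7071 - 0.5i - 0.5j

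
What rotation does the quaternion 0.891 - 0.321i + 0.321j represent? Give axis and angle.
axis = (-√2/2, √2/2, 0), θ = 54°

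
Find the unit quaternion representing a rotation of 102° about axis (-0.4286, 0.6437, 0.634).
0.6293 - 0.3331i + 0.5002j + 0.4927k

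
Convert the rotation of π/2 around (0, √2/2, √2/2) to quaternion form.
0.7071 + 0.5j + 0.5k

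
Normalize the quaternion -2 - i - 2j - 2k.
-0.5547 - 0.2774i - 0.5547j - 0.5547k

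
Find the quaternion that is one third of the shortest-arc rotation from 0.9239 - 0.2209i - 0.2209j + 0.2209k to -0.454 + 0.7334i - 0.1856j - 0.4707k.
0.8324 - 0.4328i - 0.089j + 0.3345k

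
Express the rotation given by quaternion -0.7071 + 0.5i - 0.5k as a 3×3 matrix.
[[0.5, -0.7071, -0.5], [0.7071, 0, 0.7071], [-0.5, -0.7071, 0.5]]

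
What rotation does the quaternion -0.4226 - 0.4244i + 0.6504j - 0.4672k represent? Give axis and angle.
axis = (-0.4683, 0.7176, -0.5155), θ = 230°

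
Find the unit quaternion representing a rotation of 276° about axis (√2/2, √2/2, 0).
-0.7431 + 0.4731i + 0.4731j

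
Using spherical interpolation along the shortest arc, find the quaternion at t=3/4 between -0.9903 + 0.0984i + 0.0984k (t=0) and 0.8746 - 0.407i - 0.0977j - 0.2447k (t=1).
-0.9159 + 0.3336i + 0.074j + 0.2106k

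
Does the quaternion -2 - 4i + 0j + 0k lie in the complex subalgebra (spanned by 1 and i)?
Yes. The quaternion -2 - 4i has j- and k-coefficients y = z = 0, so it lies in the complex subalgebra spanned by 1 and i.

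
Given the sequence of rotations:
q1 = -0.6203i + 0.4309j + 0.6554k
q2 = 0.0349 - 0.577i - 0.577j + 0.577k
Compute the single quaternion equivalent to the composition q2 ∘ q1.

q2 · q1 = -0.4874 - 0.6484i + 0.0353j - 0.5837k
-0.4874 - 0.6484i + 0.0353j - 0.5837k


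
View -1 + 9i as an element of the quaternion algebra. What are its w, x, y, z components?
-1 + 9i + 0j + 0k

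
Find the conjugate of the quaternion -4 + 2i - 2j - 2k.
-4 - 2i + 2j + 2k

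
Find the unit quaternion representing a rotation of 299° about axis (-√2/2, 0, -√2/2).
-0.8616 - 0.3589i - 0.3589k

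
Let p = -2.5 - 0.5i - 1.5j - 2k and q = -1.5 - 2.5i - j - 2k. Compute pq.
-3 + 8i + 8.75j + 4.75k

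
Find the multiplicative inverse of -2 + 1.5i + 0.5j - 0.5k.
-0.2963 - 0.2222i - 0.0741j + 0.0741k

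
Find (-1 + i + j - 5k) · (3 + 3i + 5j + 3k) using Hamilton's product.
4 + 28i - 20j - 16k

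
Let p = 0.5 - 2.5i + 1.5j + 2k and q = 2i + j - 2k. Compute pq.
7.5 - 4i - 0.5j - 6.5k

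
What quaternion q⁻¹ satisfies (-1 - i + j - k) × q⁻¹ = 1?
-0.25 + 0.25i - 0.25j + 0.25k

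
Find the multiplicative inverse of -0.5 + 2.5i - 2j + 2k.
-0.0345 - 0.1724i + 0.1379j - 0.1379k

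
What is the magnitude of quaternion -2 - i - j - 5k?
√31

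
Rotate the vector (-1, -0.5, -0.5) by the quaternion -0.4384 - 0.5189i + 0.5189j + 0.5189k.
(0.616, 0.99, -0.375)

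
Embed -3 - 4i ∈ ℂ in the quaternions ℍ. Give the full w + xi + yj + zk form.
-3 - 4i + 0j + 0k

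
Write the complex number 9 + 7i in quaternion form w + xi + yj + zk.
9 + 7i + 0j + 0k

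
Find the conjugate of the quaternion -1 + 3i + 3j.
-1 - 3i - 3j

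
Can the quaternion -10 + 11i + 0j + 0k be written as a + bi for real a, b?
Yes. The quaternion -10 + 11i has j- and k-coefficients y = z = 0, so it lies in the complex subalgebra spanned by 1 and i.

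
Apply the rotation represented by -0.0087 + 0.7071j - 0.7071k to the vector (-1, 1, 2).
(0.963, -2.012, -1.012)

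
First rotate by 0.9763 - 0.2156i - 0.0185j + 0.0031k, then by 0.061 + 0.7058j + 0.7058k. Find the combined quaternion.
0.0704 + 0.0021i + 0.5358j + 0.8414k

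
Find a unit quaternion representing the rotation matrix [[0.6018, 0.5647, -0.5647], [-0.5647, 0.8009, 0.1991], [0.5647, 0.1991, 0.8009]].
0.8949 - 0.3155j - 0.3155k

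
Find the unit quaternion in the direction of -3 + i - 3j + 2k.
-0.6255 + 0.2085i - 0.6255j + 0.417k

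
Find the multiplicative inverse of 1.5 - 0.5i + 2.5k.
0.1714 + 0.0571i - 0.2857k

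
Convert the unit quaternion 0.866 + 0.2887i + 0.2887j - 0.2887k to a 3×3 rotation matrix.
[[0.6666, 0.6667, 0.3333], [-0.3333, 0.6666, -0.6667], [-0.6667, 0.3333, 0.6666]]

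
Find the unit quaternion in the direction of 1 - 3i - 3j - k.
0.2236 - 0.6708i - 0.6708j - 0.2236k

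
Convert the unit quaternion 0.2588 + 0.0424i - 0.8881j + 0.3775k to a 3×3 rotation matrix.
[[-0.8625, -0.2707, -0.4277], [0.1201, 0.7114, -0.6925], [0.4917, -0.6486, -0.581]]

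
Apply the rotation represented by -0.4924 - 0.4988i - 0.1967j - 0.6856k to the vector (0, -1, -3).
(-2.154, 1.102, -2.036)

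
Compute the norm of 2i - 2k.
√8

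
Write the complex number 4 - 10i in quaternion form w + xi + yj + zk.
4 - 10i + 0j + 0k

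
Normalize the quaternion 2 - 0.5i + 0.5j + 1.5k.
0.7698 - 0.1925i + 0.1925j + 0.5774k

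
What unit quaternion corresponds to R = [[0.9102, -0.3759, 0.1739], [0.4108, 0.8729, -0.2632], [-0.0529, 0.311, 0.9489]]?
0.9659 + 0.1486i + 0.0587j + 0.2036k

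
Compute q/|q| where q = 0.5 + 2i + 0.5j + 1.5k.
0.1925 + 0.7698i + 0.1925j + 0.5774k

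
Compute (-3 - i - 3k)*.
-3 + i + 3k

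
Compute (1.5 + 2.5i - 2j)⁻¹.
0.12 - 0.2i + 0.16j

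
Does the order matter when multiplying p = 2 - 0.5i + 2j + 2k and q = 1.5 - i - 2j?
Yes: pq = 6.5 + 1.25i - 3j + 6k ≠ 6.5 - 6.75i + j = qp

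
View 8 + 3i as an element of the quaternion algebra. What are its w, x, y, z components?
8 + 3i + 0j + 0k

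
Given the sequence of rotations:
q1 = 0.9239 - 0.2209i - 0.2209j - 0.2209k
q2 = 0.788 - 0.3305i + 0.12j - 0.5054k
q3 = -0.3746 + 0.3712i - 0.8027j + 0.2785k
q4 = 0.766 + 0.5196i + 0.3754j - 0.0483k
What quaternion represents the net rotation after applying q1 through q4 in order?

q2 · q1 = 0.5699 - 0.6176i - 0.0246j - 0.5415k
q3 · q2 · q1 = 0.1468 + 0.8844i - 0.4192j - 0.1433k
q4 · q3 · q2 · q1 = -0.1966 + 0.6797i - 0.2343j - 0.6667k
-0.1966 + 0.6797i - 0.2343j - 0.6667k


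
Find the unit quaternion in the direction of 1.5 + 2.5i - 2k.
0.4243 + 0.7071i - 0.5657k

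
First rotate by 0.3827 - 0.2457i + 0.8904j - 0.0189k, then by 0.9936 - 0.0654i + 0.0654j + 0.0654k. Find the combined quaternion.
0.3072 - 0.3286i + 0.8924j - 0.0359k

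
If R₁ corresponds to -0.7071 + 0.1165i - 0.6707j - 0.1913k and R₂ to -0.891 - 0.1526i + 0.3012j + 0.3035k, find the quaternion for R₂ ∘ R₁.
0.9079 + 0.15i + 0.3908j + 0.0231k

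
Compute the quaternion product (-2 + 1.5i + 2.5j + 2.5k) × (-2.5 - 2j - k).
12.5 - 1.25i - 0.75j - 7.25k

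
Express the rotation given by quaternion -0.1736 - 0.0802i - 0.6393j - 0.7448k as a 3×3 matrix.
[[-0.9269, -0.1561, 0.3414], [0.3611, -0.1223, 0.9245], [-0.1025, 0.9801, 0.1697]]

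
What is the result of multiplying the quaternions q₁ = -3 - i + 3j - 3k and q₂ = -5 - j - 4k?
6 - 10i - 16j + 28k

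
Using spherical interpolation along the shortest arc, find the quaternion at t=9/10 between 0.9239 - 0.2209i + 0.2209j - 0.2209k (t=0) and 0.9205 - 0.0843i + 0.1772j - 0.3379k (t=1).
0.9223 - 0.0982i + 0.1819j - 0.3267k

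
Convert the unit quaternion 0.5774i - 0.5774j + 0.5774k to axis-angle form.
axis = (√3/3, -√3/3, √3/3), θ = π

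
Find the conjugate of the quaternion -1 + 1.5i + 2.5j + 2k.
-1 - 1.5i - 2.5j - 2k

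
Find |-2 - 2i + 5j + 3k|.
√42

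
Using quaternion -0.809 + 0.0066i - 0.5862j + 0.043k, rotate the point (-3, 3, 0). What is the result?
(-0.742, 3.221, 2.66)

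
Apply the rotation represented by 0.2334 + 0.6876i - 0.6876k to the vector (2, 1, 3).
(-2.407, -2.496, -1.407)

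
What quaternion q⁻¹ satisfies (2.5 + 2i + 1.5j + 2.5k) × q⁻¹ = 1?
0.1333 - 0.1067i - 0.08j - 0.1333k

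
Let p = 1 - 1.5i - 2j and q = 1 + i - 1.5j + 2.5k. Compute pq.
-0.5 - 5.5i + 0.25j + 6.75k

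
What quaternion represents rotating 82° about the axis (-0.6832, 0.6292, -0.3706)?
0.7547 - 0.4482i + 0.4128j - 0.2431k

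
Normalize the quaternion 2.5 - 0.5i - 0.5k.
0.9623 - 0.1925i - 0.1925k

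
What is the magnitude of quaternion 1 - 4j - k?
√18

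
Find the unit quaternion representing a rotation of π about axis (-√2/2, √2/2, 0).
-0.7071i + 0.7071j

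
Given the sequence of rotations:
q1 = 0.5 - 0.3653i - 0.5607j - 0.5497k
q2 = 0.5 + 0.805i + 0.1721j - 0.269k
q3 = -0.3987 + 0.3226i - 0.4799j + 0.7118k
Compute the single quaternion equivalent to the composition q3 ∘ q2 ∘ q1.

q2 · q1 = 0.4927 - 0.0256i + 0.3465j - 0.7978k
q3 · q2 · q1 = 0.546 + 0.3054i - 0.1354j + 0.7683k
0.546 + 0.3054i - 0.1354j + 0.7683k


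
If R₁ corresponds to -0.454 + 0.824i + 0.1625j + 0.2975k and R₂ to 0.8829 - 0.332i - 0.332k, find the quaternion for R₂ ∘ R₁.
-0.0285 + 0.9322i - 0.0313j + 0.3594k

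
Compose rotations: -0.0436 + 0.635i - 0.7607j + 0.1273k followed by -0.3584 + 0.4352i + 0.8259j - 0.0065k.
0.3684 - 0.1464i + 0.1771j - 0.9008k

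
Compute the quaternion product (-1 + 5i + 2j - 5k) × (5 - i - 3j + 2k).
16 + 15i + 8j - 40k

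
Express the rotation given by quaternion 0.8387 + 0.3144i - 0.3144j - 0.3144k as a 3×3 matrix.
[[0.6046, 0.3297, -0.7251], [-0.7251, 0.6046, -0.3297], [0.3297, 0.7251, 0.6046]]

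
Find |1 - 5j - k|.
√27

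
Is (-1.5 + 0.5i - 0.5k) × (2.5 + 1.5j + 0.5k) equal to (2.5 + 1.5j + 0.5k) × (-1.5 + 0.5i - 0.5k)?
No: pq = -3.5 + 2i - 2.5j - 1.25k ≠ -3.5 + 0.5i - 2j - 2.75k = qp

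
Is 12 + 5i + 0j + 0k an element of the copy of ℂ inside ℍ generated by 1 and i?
Yes. The quaternion 12 + 5i has j- and k-coefficients y = z = 0, so it lies in the complex subalgebra spanned by 1 and i.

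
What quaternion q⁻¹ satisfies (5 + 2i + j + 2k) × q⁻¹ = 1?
0.1471 - 0.0588i - 0.0294j - 0.0588k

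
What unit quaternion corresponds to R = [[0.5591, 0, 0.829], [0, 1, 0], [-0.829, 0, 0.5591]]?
0.8829 + 0.4695j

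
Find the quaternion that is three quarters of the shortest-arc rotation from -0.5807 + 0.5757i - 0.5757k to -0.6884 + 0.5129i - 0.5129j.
-0.7029 + 0.5634i - 0.4038j - 0.1595k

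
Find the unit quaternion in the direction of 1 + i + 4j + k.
0.2294 + 0.2294i + 0.9177j + 0.2294k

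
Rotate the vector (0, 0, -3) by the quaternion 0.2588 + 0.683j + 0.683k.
(-1.061, -2.799, -0.201)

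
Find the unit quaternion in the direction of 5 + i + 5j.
0.7001 + 0.14i + 0.7001j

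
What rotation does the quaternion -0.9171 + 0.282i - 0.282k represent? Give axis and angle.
axis = (√2/2, 0, -√2/2), θ = 313°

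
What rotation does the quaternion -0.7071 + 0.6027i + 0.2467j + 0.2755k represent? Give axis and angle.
axis = (0.8523, 0.3489, 0.3896), θ = 3π/2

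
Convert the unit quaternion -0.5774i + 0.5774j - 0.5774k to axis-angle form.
axis = (-√3/3, √3/3, -√3/3), θ = π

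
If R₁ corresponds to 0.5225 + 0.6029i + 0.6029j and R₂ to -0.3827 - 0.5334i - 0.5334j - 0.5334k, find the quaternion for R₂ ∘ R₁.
0.4432 - 0.1878i - 0.831j - 0.2787k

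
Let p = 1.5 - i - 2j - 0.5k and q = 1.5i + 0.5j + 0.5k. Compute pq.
2.75 + 1.5i + 0.5j + 3.25k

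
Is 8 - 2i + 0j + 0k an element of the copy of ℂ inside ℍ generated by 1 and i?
Yes. The quaternion 8 - 2i has j- and k-coefficients y = z = 0, so it lies in the complex subalgebra spanned by 1 and i.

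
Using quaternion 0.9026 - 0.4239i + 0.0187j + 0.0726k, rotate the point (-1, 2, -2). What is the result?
(-1.227, -0.391, -2.71)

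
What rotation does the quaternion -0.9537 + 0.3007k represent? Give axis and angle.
axis = (0, 0, 1), θ = 325°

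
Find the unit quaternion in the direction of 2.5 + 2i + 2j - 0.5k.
0.6565 + 0.5252i + 0.5252j - 0.1313k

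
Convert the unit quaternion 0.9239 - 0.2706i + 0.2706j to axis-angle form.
axis = (-√2/2, √2/2, 0), θ = π/4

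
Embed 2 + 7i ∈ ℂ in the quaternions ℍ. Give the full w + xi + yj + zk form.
2 + 7i + 0j + 0k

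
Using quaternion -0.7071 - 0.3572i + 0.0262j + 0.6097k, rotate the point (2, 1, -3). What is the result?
(2.772, -0.341, -2.49)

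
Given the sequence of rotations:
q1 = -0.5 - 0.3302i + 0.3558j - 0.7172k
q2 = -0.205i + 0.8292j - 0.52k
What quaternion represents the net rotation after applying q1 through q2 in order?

q2 · q1 = -0.7357 - 0.3072i - 0.3899j + 0.4609k
-0.7357 - 0.3072i - 0.3899j + 0.4609k


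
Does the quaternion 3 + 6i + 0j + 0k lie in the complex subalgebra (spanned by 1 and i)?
Yes. The quaternion 3 + 6i has j- and k-coefficients y = z = 0, so it lies in the complex subalgebra spanned by 1 and i.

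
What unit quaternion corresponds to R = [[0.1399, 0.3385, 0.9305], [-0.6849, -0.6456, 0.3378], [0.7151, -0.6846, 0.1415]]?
-0.3987 + 0.6411i - 0.1351j + 0.6417k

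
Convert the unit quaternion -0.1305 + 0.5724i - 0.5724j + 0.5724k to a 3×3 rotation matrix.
[[-0.3106, -0.5059, 0.8047], [-0.8047, -0.3106, -0.5059], [0.5059, -0.8047, -0.3106]]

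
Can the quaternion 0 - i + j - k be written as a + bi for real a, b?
No. The quaternion -i + j - k has j-coefficient y = 1 and k-coefficient z = -1, not both zero, so it does not lie in the complex subalgebra spanned by 1 and i.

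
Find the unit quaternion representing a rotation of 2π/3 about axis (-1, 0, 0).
0.5 - 0.866i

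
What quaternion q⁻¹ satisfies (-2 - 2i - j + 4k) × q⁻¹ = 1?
-0.08 + 0.08i + 0.04j - 0.16k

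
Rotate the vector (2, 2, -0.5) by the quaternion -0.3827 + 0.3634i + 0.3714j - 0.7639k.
(-1.096, 0.991, -2.463)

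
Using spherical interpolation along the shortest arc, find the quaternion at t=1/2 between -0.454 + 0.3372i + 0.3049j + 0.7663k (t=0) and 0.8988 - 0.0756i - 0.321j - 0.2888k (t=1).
-0.7225 + 0.2205i + 0.3343j + 0.5635k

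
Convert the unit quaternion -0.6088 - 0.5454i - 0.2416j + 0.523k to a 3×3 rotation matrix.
[[0.3362, 0.9003, -0.2763], [-0.3733, -0.142, -0.9168], [-0.8647, 0.4114, 0.2883]]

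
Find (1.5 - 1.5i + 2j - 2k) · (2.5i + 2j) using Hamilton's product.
-0.25 + 7.75i - 2j - 8k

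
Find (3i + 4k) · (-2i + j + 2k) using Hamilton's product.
-2 - 4i - 14j + 3k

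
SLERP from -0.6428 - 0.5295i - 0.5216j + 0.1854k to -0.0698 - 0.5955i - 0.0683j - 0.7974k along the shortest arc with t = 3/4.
-0.2753 - 0.6911i - 0.2334j - 0.6262k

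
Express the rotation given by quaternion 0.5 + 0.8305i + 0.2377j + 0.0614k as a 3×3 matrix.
[[0.8795, 0.3334, 0.3397], [0.4562, -0.387, -0.8013], [-0.1357, 0.8597, -0.4925]]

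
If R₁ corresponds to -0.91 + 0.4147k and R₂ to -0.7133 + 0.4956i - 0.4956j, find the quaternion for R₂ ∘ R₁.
0.6491 - 0.6565i + 0.2455j - 0.2958k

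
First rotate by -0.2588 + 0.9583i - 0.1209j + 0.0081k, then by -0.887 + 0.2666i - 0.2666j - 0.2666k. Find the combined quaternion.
-0.056 - 0.9534i - 0.0814j + 0.2851k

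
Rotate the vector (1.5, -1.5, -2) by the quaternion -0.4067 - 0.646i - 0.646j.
(-2.055, 2.055, -0.238)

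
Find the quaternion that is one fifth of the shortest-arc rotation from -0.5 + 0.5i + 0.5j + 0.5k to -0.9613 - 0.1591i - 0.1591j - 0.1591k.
-0.7096 + 0.4068i + 0.4068j + 0.4068k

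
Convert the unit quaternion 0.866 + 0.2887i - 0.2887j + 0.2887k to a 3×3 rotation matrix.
[[0.6666, -0.6667, -0.3333], [0.3333, 0.6666, -0.6667], [0.6667, 0.3333, 0.6666]]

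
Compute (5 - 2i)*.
5 + 2i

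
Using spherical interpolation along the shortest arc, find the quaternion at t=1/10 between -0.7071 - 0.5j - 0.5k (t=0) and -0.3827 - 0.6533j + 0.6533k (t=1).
-0.7269 - 0.5654j - 0.3899k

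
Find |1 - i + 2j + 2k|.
√10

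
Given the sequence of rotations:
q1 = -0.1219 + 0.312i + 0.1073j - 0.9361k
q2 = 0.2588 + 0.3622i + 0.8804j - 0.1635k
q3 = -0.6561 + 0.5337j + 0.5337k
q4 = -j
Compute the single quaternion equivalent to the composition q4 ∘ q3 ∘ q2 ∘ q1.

q2 · q1 = -0.3921 - 0.77i + 0.2085j - 0.4582k
q3 · q2 · q1 = 0.3905 + 0.1494i - 0.757j + 0.5023k
q4 · q3 · q2 · q1 = -0.757 - 0.5023i - 0.3905j + 0.1494k
-0.757 - 0.5023i - 0.3905j + 0.1494k


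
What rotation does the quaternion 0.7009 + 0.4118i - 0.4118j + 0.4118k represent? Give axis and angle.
axis = (√3/3, -√3/3, √3/3), θ = 91°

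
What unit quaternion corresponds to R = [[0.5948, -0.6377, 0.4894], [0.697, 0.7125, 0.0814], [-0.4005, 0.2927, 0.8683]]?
0.891 + 0.0593i + 0.2497j + 0.3745k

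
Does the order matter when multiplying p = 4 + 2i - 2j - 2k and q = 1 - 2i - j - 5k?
Yes: pq = -4 + 2i + 8j - 28k ≠ -4 - 14i - 20j - 16k = qp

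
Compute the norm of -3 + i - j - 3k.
√20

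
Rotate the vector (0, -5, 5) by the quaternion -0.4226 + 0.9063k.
(-3.83, 3.214, 5)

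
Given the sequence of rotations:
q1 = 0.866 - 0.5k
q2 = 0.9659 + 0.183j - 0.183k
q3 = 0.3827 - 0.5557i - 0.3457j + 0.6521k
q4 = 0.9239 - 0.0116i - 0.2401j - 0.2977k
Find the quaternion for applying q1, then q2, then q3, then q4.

q2 · q1 = 0.745 - 0.0915i + 0.1585j - 0.6414k
q3 · q2 · q1 = 0.7073 - 0.3306i - 0.613j + 0.1206k
q4 · q3 · q2 · q1 = 0.5384 - 0.5251i - 0.6364j - 0.1714k
0.5384 - 0.5251i - 0.6364j - 0.1714k


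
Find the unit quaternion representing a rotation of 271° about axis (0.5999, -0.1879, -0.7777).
-0.7133 + 0.4205i - 0.1317j - 0.5451k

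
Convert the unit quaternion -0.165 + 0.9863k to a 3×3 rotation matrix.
[[-0.9456, 0.3255, 0], [-0.3255, -0.9456, 0], [0, 0, 1]]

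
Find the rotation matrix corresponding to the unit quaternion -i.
[[1, 0, 0], [0, -1, 0], [0, 0, -1]]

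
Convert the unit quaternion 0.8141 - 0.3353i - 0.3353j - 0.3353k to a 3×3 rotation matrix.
[[0.5503, 0.7708, -0.3211], [-0.3211, 0.5503, 0.7708], [0.7708, -0.3211, 0.5503]]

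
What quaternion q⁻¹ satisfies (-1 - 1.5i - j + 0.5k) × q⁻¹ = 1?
-0.2222 + 0.3333i + 0.2222j - 0.1111k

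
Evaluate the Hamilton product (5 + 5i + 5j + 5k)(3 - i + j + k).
10 + 10i + 10j + 30k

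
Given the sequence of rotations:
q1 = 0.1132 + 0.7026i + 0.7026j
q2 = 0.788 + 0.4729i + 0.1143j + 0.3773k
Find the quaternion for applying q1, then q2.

q2 · q1 = -0.3234 + 0.3421i + 0.8317j + 0.2947k
-0.3234 + 0.3421i + 0.8317j + 0.2947k


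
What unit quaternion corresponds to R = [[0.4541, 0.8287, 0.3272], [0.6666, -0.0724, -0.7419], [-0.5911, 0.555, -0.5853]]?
0.4462 + 0.7266i + 0.5145j - 0.0908k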